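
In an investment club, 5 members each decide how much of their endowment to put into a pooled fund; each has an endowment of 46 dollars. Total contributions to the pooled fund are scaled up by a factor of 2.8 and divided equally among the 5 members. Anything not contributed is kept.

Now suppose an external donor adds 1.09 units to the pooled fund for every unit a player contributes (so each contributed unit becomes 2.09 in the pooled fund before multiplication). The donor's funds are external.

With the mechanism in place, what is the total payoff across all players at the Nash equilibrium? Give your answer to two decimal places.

The effective private return per unit is now 2.8 × 2.09 / 5 = 1.1704 > 1, so every player's dominant strategy flips to full contribution.
At the Nash equilibrium everyone contributes 46. Group total payoff = 2.8 × 2.09 × 230 = 1345.96.

1345.96 dollars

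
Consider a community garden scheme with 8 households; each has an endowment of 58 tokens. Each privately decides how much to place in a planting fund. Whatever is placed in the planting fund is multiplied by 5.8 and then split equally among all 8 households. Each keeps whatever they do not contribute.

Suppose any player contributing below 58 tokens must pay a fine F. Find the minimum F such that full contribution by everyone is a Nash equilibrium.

15.95 tokens

Given the others contribute fully, the best deviation is to contribute 0 (any partial contribution still incurs the fine and gives up units whose private return 0.7250 is below 1).
Deviating from 58 to 0 saves 58 tokens but forfeits the deviator's share of the drop in the planting fund: 5.8/8 × 58 = 42.05.
So the deviation gain is 58 − 42.05 = 15.95, and the fine must be at least 15.95 tokens to wipe it out.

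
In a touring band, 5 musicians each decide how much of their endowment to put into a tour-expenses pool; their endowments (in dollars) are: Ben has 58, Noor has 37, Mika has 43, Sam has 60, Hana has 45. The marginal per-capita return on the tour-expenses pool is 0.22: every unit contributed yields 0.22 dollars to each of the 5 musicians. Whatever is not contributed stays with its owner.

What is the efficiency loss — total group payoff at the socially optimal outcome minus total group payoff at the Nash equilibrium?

24.30 dollars

The private return per contributed unit is 0.22 < 1 for everyone, so the Nash equilibrium is zero contribution and the group total is Σ E_j = 58 + 37 + 43 + 60 + 45 = 243.
Each contributed unit returns 1.100 to the group, so the social optimum is full contribution by everyone: group total = 1.100 × 243 = 267.30.
Efficiency loss = (1.100 − 1) × 243 = 24.30.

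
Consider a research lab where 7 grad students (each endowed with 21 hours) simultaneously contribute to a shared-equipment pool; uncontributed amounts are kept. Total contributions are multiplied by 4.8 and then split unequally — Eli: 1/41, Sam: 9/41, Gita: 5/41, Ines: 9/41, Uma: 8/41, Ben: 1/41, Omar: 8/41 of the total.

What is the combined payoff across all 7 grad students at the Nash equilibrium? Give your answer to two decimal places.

For player j, contributing a unit is worthwhile iff 4.8 × (j's share) ≥ 1, i.e. iff j's share is at least 0.2083.
Sam and Ines are above the threshold, contributing 21 each; the remaining 5 contribute 0. Total contributed: 42.
The shared-equipment pool pays out 4.8 × 42 = 201.60 in total (split across the unequal shares, but the aggregate is all that matters for the group sum).
The 5 free-riders keep 21 each, adding 105. Group total = 105 + 201.60 = 306.60.

306.60 hours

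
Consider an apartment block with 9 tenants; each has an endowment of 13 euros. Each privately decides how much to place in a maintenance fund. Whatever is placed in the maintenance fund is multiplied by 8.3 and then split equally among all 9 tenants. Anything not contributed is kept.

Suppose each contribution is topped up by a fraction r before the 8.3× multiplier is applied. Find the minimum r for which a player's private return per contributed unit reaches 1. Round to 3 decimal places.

With matching at rate r, one contributed unit becomes (1 + r) in the maintenance fund and returns 8.3 × (1 + r) / 9 to the contributor.
Setting this equal to 1: 1 + r = 9/8.3 = 1.0843.
So the minimum matching rate is r = 1.0843 − 1 = 0.084.

0.084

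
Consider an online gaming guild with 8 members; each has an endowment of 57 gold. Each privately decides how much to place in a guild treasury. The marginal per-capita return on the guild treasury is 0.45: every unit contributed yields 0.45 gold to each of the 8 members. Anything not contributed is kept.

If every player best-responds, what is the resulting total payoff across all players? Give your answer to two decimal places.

The private return per contributed unit is 0.45 < 1, so contributing 0 is dominant for every player. At the Nash equilibrium everyone keeps their 57, and the group total is 8 × 57 = 456.

456.00 gold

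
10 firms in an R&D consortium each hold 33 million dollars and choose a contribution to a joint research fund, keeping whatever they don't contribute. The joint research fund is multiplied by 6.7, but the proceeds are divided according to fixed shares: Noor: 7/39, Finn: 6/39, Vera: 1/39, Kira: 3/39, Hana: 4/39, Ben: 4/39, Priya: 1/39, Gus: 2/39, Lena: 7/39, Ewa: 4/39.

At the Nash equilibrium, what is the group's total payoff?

894.30 million dollars

A player with share s gets back 6.7·s per unit contributed, so full contribution is dominant for anyone with s > 1/6.7 = 0.1493 and zero contribution is dominant for anyone below.
Noor, Finn and Lena clear that bar, contributing 33 each; the remaining 7 contribute 0. Total contributed: 99.
The joint research fund pays out 6.7 × 99 = 663.30 in total (split across the unequal shares, but the aggregate is all that matters for the group sum).
The 7 free-riders keep 33 each, adding 231. Group total = 231 + 663.30 = 894.30.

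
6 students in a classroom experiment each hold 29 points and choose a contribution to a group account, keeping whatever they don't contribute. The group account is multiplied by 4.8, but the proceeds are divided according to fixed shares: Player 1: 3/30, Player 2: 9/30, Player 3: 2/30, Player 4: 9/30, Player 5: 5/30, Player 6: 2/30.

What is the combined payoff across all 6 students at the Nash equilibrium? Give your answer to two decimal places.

A player with share s gets back 4.8·s per unit contributed, so full contribution is dominant for anyone with s > 1/4.8 = 0.2083 and zero contribution is dominant for anyone below.
Player 2 and Player 4 clear that bar, contributing 29 each; the remaining 4 contribute 0. Total contributed: 58.
The group account pays out 4.8 × 58 = 278.40 in total (split across the unequal shares, but the aggregate is all that matters for the group sum).
The 4 free-riders keep 29 each, adding 116. Group total = 116 + 278.40 = 394.40.

394.40 points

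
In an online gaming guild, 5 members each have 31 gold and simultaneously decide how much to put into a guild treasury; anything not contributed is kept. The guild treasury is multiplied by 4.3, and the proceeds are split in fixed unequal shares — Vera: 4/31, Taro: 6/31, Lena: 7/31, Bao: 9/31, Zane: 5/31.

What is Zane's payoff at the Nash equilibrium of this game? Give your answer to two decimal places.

52.50 gold

Each unit j contributes comes back to j as 4.3 × (j's share), so j prefers to contribute only if that share exceeds 1/4.3 = 0.2326; otherwise keeping the unit dominates.
The only share above 0.2326 is Bao's 9/31, contributing 31; the remaining 4 contribute 0. Total contributed: 31.
Zane keeps 31 and receives 4.3 × 31 × 5/31 = 21.50 from the guild treasury, for a payoff of 52.50.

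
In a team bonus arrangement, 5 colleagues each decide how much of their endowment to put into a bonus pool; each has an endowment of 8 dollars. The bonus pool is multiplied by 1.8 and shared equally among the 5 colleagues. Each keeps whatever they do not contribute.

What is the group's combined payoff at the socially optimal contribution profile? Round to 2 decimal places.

72.00 dollars

Each contributed unit returns 1.800 to the group as a whole (0.3600 to each of 5 players), which exceeds 1, so the social optimum is full contribution: group total = 1.800 × 40 = 72.00.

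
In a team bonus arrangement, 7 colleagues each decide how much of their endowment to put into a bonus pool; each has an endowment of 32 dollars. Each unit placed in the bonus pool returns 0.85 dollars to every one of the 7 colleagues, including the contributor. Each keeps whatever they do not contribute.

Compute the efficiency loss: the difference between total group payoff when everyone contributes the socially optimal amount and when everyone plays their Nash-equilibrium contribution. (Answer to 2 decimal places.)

1108.80 dollars

The private return per contributed unit is 0.85 < 1, so contributing 0 is dominant for every player. At the Nash equilibrium everyone keeps their 32, and the group total is 7 × 32 = 224.
Each contributed unit returns 5.950 to the group as a whole (0.85 to each of 7 players), which exceeds 1, so the social optimum is full contribution: group total = 5.950 × 224 = 1332.80.
Efficiency loss = 1332.80 − 224 = 1108.80.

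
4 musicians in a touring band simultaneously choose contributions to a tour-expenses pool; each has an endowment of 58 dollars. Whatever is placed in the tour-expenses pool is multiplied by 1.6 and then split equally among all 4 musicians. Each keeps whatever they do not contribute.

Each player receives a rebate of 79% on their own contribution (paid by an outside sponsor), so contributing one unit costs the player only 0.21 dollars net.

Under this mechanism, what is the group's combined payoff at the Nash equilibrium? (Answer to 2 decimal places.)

Under the mechanism each unit contributed yields (1.6/4) / 0.21 = 1.9048 back to its contributor per unit of net cost, which exceeds 1, making full contribution the dominant choice for everyone.
So the Nash equilibrium is full contribution by all 4; the group earns 4 × (58 × 0.79 + 1.6 × 58) = 554.48.

554.48 dollars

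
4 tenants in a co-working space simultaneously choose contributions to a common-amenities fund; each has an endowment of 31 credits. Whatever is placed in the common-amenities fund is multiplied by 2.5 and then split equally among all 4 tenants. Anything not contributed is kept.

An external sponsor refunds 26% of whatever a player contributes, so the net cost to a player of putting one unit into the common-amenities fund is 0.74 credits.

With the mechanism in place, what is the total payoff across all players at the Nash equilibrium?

124.00 credits

With the mechanism, a contributed unit returns (2.5/4) / 0.74 = 0.8446 per unit of net cost — still below 1 — so contributing 0 remains dominant for every player.
Everyone keeps their endowment and the group total is 4 × 31 = 124.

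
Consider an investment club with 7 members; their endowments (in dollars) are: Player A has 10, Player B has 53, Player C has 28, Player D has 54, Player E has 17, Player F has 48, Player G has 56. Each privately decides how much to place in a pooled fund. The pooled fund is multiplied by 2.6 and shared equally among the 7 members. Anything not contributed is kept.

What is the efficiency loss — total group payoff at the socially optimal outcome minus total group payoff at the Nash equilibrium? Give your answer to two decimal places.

The private return per contributed unit is 2.6/7 = 0.3714 < 1 for every player regardless of endowment, so the Nash equilibrium is zero contribution and the group total is Σ E_j = 10 + 53 + 28 + 54 + 17 + 48 + 56 = 266.
Each contributed unit returns 2.600 to the group, so the social optimum is full contribution by everyone: group total = 2.600 × 266 = 691.60.
Efficiency loss = (2.600 − 1) × 266 = 425.60.

425.60 dollars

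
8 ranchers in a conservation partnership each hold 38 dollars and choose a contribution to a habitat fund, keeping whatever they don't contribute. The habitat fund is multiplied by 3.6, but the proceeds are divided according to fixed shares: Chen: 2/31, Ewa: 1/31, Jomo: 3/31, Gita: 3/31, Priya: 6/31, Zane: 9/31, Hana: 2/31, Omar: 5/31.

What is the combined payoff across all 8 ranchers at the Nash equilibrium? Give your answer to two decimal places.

For player j, contributing a unit is worthwhile iff 3.6 × (j's share) ≥ 1, i.e. iff j's share is at least 0.2778.
The only share above 0.2778 is Zane's 9/31, contributing 38; the remaining 7 contribute 0. Total contributed: 38.
The habitat fund pays out 3.6 × 38 = 136.80 in total (split across the unequal shares, but the aggregate is all that matters for the group sum).
The 7 free-riders keep 38 each, adding 266. Group total = 266 + 136.80 = 402.80.

402.80 dollars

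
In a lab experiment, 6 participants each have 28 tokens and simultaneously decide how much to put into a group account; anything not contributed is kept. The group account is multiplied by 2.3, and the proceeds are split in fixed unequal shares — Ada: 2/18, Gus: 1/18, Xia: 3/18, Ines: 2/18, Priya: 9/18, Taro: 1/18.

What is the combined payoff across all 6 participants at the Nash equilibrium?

For player j, contributing a unit is worthwhile iff 2.3 × (j's share) ≥ 1, i.e. iff j's share is at least 0.4348.
The only share above 0.4348 is Priya's 9/18, contributing 28; the remaining 5 contribute 0. Total contributed: 28.
The group account pays out 2.3 × 28 = 64.40 in total (split across the unequal shares, but the aggregate is all that matters for the group sum).
The 5 free-riders keep 28 each, adding 140. Group total = 140 + 64.40 = 204.40.

204.40 tokens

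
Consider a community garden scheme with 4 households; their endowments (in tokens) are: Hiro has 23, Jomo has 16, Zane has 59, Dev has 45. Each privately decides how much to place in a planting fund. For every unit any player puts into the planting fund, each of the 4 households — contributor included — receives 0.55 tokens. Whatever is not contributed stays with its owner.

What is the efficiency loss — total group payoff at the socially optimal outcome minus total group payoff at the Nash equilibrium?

The private return per contributed unit is 0.55 < 1 for everyone, so the Nash equilibrium is zero contribution and the group total is Σ E_j = 23 + 16 + 59 + 45 = 143.
Each contributed unit returns 2.200 to the group, so the social optimum is full contribution by everyone: group total = 2.200 × 143 = 314.60.
Efficiency loss = (2.200 − 1) × 143 = 171.60.

171.60 tokens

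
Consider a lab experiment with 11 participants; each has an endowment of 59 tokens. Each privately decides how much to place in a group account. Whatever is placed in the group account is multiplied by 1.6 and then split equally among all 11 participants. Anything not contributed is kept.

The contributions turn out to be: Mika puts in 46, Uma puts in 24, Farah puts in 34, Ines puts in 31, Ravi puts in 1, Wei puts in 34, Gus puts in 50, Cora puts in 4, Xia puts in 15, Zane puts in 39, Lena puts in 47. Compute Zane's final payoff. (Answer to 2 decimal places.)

67.27 tokens

Total contributed: 46 + 24 + 34 + 31 + 1 + 34 + 50 + 4 + 15 + 39 + 47 = 325.
Each receives 1.6 × 325 / 11 = 47.27 from the group account.
Zane keeps 59 − 39 = 20, so Zane's payoff is 20 + 47.27 = 67.27.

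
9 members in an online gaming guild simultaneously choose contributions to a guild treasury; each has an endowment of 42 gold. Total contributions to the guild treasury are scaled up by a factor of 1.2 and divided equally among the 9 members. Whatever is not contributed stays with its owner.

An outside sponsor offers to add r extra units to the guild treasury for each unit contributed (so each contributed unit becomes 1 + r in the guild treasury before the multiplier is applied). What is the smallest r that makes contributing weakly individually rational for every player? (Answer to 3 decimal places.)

6.500

With matching at rate r, one contributed unit becomes (1 + r) in the guild treasury and returns 1.2 × (1 + r) / 9 to the contributor.
Setting this equal to 1: 1 + r = 9/1.2 = 7.5000.
So the minimum matching rate is r = 7.5000 − 1 = 6.500.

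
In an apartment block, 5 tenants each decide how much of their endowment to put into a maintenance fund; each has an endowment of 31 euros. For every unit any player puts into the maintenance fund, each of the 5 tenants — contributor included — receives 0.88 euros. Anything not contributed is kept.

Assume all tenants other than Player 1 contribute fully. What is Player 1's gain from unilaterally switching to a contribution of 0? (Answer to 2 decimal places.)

Switching from a contribution of 31 to 0 lets Player 1 keep an extra 31 euros, but lowers the maintenance fund by 31, which costs Player 1 their own share of that drop: 0.88 × 31 = 27.28.
Net gain = 31 − 27.28 = 3.72. The private return per contributed unit (0.88) is below 1, so free-riding is indeed the best response regardless of what the others do.

3.72 euros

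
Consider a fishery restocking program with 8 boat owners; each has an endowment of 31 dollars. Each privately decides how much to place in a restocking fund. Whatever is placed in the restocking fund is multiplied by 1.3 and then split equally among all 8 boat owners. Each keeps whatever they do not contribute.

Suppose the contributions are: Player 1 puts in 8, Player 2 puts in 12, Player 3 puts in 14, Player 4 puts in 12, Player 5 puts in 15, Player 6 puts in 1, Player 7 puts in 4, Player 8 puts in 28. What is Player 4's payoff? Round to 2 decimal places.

34.28 dollars

Total contributed: 8 + 12 + 14 + 12 + 15 + 1 + 4 + 28 = 94.
Each receives 1.3 × 94 / 8 = 15.28 from the restocking fund.
Player 4 keeps 31 − 12 = 19, so Player 4's payoff is 19 + 15.28 = 34.28.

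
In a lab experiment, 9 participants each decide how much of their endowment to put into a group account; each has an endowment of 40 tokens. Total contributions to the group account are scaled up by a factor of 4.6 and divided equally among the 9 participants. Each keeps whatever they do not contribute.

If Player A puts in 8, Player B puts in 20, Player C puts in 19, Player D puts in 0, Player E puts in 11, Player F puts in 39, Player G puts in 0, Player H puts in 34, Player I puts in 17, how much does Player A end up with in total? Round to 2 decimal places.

107.64 tokens

Total contributed: 8 + 20 + 19 + 0 + 11 + 39 + 0 + 34 + 17 = 148.
Each receives 4.6 × 148 / 9 = 75.64 from the group account.
Player A keeps 40 − 8 = 32, so Player A's payoff is 32 + 75.64 = 107.64.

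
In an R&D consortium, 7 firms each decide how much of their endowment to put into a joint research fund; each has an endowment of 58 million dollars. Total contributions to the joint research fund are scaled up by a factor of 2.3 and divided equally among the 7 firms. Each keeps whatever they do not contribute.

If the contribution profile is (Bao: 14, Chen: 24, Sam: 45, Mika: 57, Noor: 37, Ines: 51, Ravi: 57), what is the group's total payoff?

776.50 million dollars

Total contributed: 14 + 24 + 45 + 57 + 37 + 51 + 57 = 285; total kept: 7 × 58 − 285 = 121.
The joint research fund pays out 2.3 × 285 = 655.50 in aggregate.
Group total = 121 + 655.50 = 776.50.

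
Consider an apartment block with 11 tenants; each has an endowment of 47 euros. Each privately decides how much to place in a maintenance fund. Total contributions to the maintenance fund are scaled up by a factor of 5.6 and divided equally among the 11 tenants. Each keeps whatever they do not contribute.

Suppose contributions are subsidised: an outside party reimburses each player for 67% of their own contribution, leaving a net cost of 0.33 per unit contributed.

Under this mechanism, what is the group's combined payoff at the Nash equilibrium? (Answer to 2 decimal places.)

3241.59 euros

The effective private return per unit is now (5.6/11) / 0.33 = 1.5427 > 1, so every player's dominant strategy flips to full contribution.
So the Nash equilibrium is full contribution by all 11; the group earns 11 × (47 × 0.67 + 5.6 × 47) = 3241.59.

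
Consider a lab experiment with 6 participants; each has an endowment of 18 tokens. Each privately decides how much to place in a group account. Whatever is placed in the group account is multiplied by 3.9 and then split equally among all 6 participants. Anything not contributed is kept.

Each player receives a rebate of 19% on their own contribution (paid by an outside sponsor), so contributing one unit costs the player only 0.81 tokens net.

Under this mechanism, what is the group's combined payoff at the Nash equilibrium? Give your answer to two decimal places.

108.00 tokens

Even with the mechanism, each unit contributed returns only (3.9/6) / 0.81 = 0.8025 per unit of net cost, so contributing nothing is still dominant.
At the Nash equilibrium no one contributes; group total payoff = 6 × 18 = 108.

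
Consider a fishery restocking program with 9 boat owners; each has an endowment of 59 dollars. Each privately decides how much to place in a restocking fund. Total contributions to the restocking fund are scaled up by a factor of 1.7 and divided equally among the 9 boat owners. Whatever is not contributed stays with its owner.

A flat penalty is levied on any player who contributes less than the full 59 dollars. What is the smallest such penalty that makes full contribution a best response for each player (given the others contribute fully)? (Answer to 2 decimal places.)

47.86 dollars

Given the others contribute fully, the best deviation is to contribute 0 (any partial contribution still incurs the fine and gives up units whose private return 0.1889 is below 1).
Deviating from 59 to 0 saves 59 dollars but forfeits the deviator's share of the drop in the restocking fund: 1.7/9 × 59 = 11.14.
So the deviation gain is 59 − 11.14 = 47.86, and the fine must be at least 47.86 dollars to wipe it out.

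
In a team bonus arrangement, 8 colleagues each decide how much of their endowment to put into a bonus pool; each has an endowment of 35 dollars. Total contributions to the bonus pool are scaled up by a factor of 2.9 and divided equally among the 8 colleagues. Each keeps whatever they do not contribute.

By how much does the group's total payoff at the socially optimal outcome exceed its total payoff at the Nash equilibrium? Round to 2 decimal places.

532.00 dollars

Each contributed unit returns 2.9/8 = 0.3625 to its contributor — below 1 — so contributing 0 is dominant for every player. At the Nash equilibrium everyone keeps their 35, and the group total is 8 × 35 = 280.
Each contributed unit returns 2.900 to the group as a whole (0.3625 to each of 8 players), which exceeds 1, so the social optimum is full contribution: group total = 2.900 × 280 = 812.00.
Efficiency loss = 812.00 − 280 = 532.00.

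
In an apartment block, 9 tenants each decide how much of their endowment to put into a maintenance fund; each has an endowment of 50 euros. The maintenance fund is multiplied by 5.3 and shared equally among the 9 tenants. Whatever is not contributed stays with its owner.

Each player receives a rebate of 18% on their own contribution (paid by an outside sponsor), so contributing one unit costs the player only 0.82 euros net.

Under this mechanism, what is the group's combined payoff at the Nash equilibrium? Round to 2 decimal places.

450.00 euros

The effective private return is (5.3/9) / 0.82 = 0.7182, which is still under 1, so the mechanism doesn't change anyone's dominant strategy: zero contribution.
Everyone keeps their endowment and the group total is 9 × 50 = 450.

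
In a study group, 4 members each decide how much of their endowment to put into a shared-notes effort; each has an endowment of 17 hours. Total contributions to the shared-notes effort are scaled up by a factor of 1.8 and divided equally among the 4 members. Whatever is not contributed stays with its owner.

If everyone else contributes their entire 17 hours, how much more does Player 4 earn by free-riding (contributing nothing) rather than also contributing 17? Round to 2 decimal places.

Switching from a contribution of 17 to 0 lets Player 4 keep an extra 17 hours, but lowers the shared-notes effort by 17, which costs Player 4 their own share of that drop: 1.8/4 × 17 = 7.65.
Net gain = 17 − 7.65 = 9.35. The private return per contributed unit (0.4500) is below 1, so free-riding is indeed the best response regardless of what the others do.

9.35 hours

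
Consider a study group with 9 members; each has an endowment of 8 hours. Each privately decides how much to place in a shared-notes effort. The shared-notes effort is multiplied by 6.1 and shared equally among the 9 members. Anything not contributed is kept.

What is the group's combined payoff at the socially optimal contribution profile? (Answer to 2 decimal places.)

Each contributed unit returns 6.100 to the group as a whole (0.6778 to each of 9 players), which exceeds 1, so the social optimum is full contribution: group total = 6.100 × 72 = 439.20.

439.20 hours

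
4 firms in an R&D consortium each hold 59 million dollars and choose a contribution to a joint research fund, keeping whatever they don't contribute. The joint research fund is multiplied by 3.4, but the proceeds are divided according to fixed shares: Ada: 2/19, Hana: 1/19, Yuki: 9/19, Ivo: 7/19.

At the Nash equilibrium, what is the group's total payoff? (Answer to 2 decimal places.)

519.20 million dollars

Each unit j contributes comes back to j as 3.4 × (j's share), so j prefers to contribute only if that share exceeds 1/3.4 = 0.2941; otherwise keeping the unit dominates.
Yuki and Ivo are above the threshold, contributing 59 each; the remaining 2 contribute 0. Total contributed: 118.
The joint research fund pays out 3.4 × 118 = 401.20 in total (split across the unequal shares, but the aggregate is all that matters for the group sum).
The 2 free-riders keep 59 each, adding 118. Group total = 118 + 401.20 = 519.20.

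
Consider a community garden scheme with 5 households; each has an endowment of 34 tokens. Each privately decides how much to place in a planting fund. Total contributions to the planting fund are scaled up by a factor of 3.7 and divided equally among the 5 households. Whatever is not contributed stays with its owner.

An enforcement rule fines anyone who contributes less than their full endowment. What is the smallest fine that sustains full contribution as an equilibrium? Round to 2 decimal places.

8.84 tokens

Given the others contribute fully, the best deviation is to contribute 0 (any partial contribution still incurs the fine and gives up units whose private return 0.7400 is below 1).
Deviating from 34 to 0 saves 34 tokens but forfeits the deviator's share of the drop in the planting fund: 3.7/5 × 34 = 25.16.
So the deviation gain is 34 − 25.16 = 8.84, and the fine must be at least 8.84 tokens to wipe it out.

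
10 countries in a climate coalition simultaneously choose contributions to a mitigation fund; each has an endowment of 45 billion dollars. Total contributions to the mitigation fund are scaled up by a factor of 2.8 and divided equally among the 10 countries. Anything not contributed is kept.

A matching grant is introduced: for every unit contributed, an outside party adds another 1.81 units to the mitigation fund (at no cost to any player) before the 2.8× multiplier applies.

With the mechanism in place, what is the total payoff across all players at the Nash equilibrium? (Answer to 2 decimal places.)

With the mechanism, a contributed unit returns 2.8 × 2.81 / 10 = 0.7868 per unit of net cost — still below 1 — so contributing 0 remains dominant for every player.
At the Nash equilibrium no one contributes; group total payoff = 10 × 45 = 450.

450.00 billion dollars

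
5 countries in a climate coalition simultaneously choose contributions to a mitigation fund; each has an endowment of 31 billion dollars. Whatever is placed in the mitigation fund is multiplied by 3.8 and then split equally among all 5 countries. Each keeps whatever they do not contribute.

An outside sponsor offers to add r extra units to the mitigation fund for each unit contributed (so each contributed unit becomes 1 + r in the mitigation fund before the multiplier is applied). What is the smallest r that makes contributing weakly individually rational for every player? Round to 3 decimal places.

0.316

With matching at rate r, one contributed unit becomes (1 + r) in the mitigation fund and returns 3.8 × (1 + r) / 5 to the contributor.
Setting this equal to 1: 1 + r = 5/3.8 = 1.3158.
So the minimum matching rate is r = 1.3158 − 1 = 0.316.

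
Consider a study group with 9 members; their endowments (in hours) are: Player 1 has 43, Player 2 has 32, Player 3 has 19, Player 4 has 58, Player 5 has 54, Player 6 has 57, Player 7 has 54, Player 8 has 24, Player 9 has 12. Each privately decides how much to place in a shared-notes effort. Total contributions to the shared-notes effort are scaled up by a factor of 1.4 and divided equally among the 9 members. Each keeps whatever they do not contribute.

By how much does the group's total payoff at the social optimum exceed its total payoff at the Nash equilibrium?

The private return per contributed unit is 1.4/9 = 0.1556 < 1 for every player regardless of endowment, so the Nash equilibrium is zero contribution and the group total is Σ E_j = 43 + 32 + 19 + 58 + 54 + 57 + 54 + 24 + 12 = 353.
Each contributed unit returns 1.400 to the group, so the social optimum is full contribution by everyone: group total = 1.400 × 353 = 494.20.
Efficiency loss = (1.400 − 1) × 353 = 141.20.

141.20 hours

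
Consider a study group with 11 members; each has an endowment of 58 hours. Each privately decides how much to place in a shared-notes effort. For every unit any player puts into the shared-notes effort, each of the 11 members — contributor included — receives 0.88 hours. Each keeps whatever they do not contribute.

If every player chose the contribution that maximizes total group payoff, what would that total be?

6175.84 hours

Each contributed unit returns 9.680 to the group as a whole (0.88 to each of 11 players), which exceeds 1, so the social optimum is full contribution: group total = 9.680 × 638 = 6175.84.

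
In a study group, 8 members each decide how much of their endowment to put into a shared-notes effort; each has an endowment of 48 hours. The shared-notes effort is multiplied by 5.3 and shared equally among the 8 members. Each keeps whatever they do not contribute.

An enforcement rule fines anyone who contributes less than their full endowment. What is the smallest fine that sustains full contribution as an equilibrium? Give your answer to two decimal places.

16.20 hours

Given the others contribute fully, the best deviation is to contribute 0 (any partial contribution still incurs the fine and gives up units whose private return 0.6625 is below 1).
Deviating from 48 to 0 saves 48 hours but forfeits the deviator's share of the drop in the shared-notes effort: 5.3/8 × 48 = 31.80.
So the deviation gain is 48 − 31.80 = 16.20, and the fine must be at least 16.20 hours to wipe it out.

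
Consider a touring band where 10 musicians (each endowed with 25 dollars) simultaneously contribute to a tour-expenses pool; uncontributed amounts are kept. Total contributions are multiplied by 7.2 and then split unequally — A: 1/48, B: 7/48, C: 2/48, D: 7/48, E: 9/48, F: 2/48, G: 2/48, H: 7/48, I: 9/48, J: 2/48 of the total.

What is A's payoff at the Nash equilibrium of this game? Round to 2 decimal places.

43.75 dollars

A player with share s gets back 7.2·s per unit contributed, so full contribution is dominant for anyone with s > 1/7.2 = 0.1389 and zero contribution is dominant for anyone below.
B, D, E, H and I clear that bar, contributing 25 each; the remaining 5 contribute 0. Total contributed: 125.
A keeps 25 and receives 7.2 × 125 × 1/48 = 18.75 from the tour-expenses pool, for a payoff of 43.75.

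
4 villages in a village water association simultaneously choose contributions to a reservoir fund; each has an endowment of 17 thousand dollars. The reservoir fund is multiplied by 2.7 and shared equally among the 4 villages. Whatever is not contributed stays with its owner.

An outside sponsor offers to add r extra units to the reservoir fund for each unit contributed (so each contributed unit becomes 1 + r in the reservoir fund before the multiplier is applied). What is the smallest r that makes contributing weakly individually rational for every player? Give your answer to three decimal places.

0.481

With matching at rate r, one contributed unit becomes (1 + r) in the reservoir fund and returns 2.7 × (1 + r) / 4 to the contributor.
Setting this equal to 1: 1 + r = 4/2.7 = 1.4815.
So the minimum matching rate is r = 1.4815 − 1 = 0.481.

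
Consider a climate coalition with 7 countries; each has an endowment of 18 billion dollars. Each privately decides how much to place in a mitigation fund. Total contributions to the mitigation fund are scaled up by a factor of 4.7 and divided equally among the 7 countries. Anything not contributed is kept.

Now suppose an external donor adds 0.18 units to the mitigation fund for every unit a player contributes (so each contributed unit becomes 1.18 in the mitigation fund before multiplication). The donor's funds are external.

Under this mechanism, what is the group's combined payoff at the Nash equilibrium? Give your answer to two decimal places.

126.00 billion dollars

The effective private return is 4.7 × 1.18 / 7 = 0.7923, which is still under 1, so the mechanism doesn't change anyone's dominant strategy: zero contribution.
Everyone keeps their endowment and the group total is 7 × 18 = 126.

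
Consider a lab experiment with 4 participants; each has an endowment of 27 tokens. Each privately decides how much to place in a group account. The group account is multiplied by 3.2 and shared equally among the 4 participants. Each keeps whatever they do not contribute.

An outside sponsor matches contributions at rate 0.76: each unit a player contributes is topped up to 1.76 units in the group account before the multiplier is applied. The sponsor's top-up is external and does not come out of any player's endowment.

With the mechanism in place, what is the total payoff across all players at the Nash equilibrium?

With the mechanism, a contributed unit returns 3.2 × 1.76 / 4 = 1.4080 per unit of net cost to the contributor — now above 1 — so contributing fully is weakly dominant for every player.
At the Nash equilibrium everyone contributes 27. Group total payoff = 3.2 × 1.76 × 108 = 608.26.

608.26 tokens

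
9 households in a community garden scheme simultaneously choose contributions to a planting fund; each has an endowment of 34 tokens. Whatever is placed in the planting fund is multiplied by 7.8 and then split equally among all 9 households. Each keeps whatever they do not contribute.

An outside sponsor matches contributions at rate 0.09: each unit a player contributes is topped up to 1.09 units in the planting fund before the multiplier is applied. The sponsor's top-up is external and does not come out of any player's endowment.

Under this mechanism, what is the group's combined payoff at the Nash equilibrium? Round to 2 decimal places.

306.00 tokens

Even with the mechanism, each unit contributed returns only 7.8 × 1.09 / 9 = 0.9447 per unit of net cost, so contributing nothing is still dominant.
At the Nash equilibrium no one contributes; group total payoff = 9 × 34 = 306.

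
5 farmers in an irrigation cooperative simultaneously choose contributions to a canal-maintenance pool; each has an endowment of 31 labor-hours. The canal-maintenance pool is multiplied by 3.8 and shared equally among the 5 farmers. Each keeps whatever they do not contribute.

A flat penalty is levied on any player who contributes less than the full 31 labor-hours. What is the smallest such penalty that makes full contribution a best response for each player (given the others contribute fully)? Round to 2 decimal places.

7.44 labor-hours

Given the others contribute fully, the best deviation is to contribute 0 (any partial contribution still incurs the fine and gives up units whose private return 0.7600 is below 1).
Deviating from 31 to 0 saves 31 labor-hours but forfeits the deviator's share of the drop in the canal-maintenance pool: 3.8/5 × 31 = 23.56.
So the deviation gain is 31 − 23.56 = 7.44, and the fine must be at least 7.44 labor-hours to wipe it out.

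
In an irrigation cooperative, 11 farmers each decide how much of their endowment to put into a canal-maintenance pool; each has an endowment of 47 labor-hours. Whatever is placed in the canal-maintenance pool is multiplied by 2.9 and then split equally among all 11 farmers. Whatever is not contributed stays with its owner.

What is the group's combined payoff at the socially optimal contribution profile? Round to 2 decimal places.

1499.30 labor-hours

Each contributed unit returns 2.900 to the group as a whole (0.2636 to each of 11 players), which exceeds 1, so the social optimum is full contribution: group total = 2.900 × 517 = 1499.30.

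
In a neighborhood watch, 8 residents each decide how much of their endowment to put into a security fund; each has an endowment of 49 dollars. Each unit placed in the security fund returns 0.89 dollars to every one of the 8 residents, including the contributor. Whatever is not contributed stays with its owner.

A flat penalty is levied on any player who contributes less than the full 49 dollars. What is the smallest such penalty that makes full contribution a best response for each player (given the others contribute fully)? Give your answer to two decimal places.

5.39 dollars

Given the others contribute fully, the best deviation is to contribute 0 (any partial contribution still incurs the fine and gives up units whose private return 0.89 is below 1).
Deviating from 49 to 0 saves 49 dollars but forfeits the deviator's share of the drop in the security fund: 0.89 × 49 = 43.61.
So the deviation gain is 49 − 43.61 = 5.39, and the fine must be at least 5.39 dollars to wipe it out.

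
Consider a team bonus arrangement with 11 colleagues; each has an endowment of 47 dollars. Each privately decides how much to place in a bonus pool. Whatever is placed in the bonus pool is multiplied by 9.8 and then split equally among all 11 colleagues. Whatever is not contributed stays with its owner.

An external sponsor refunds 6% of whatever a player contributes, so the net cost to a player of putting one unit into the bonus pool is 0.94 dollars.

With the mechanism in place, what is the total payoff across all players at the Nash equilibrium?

517.00 dollars

Even with the mechanism, each unit contributed returns only (9.8/11) / 0.94 = 0.9478 per unit of net cost, so contributing nothing is still dominant.
At the Nash equilibrium no one contributes; group total payoff = 11 × 47 = 517.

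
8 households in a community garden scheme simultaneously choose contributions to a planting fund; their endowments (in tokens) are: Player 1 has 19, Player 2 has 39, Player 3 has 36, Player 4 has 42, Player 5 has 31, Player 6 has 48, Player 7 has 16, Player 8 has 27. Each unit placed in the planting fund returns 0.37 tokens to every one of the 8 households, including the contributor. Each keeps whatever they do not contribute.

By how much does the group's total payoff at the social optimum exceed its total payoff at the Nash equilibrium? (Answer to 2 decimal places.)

505.68 tokens

The private return per contributed unit is 0.37 < 1 for everyone, so the Nash equilibrium is zero contribution and the group total is Σ E_j = 19 + 39 + 36 + 42 + 31 + 48 + 16 + 27 = 258.
Each contributed unit returns 2.960 to the group, so the social optimum is full contribution by everyone: group total = 2.960 × 258 = 763.68.
Efficiency loss = (2.960 − 1) × 258 = 505.68.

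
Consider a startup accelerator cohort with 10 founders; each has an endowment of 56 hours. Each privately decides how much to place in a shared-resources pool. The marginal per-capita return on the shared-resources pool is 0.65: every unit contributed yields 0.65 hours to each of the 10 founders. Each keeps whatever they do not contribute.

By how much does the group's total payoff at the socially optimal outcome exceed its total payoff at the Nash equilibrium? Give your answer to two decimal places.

The private return per contributed unit is 0.65 < 1, so contributing 0 is dominant for every player. At the Nash equilibrium everyone keeps their 56, and the group total is 10 × 56 = 560.
Each contributed unit returns 6.500 to the group as a whole (0.65 to each of 10 players), which exceeds 1, so the social optimum is full contribution: group total = 6.500 × 560 = 3640.00.
Efficiency loss = 3640.00 − 560 = 3080.00.

3080.00 hours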